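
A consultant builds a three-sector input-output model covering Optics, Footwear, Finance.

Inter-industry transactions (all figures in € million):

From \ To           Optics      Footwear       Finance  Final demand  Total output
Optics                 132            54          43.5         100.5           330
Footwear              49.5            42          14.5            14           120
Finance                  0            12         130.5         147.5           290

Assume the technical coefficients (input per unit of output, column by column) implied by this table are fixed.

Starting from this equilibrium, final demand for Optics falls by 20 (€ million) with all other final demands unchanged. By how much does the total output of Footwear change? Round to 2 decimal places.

Δx_2 = -9.59

Technical coefficients a_ij = z_ij / X_j:
  a_11 = 132/330 = 0.40, a_21 = 49.5/330 = 0.15, a_31 = 0/330 = 0.00
  a_12 = 54/120 = 0.45, a_22 = 42/120 = 0.35, a_32 = 12/120 = 0.10
  a_13 = 43.5/290 = 0.15, a_23 = 14.5/290 = 0.05, a_33 = 130.5/290 = 0.45
I − A =
  [   0.60    -0.45    -0.15]
  [  -0.15     0.65    -0.05]
  [   0.00    -0.10     0.55]
Cofactors of I−A, C_ij = (−1)^(i+j)·(minor ij) (rows/columns in the sector order above):
  C_11 = (0.65)(0.55) − (-0.05)(-0.10) = 0.3525
  C_12 = −[(-0.15)(0.55) − (-0.05)(0.00)] = 0.0825
  C_13 = (-0.15)(-0.10) − (0.65)(0.00) = 0.0150
  C_21 = −[(-0.45)(0.55) − (-0.15)(-0.10)] = 0.2625
  C_22 = (0.60)(0.55) − (-0.15)(0.00) = 0.3300
  C_23 = −[(0.60)(-0.10) − (-0.45)(0.00)] = 0.0600
  C_31 = (-0.45)(-0.05) − (-0.15)(0.65) = 0.1200
  C_32 = −[(0.60)(-0.05) − (-0.15)(-0.15)] = 0.0525
  C_33 = (0.60)(0.65) − (-0.45)(-0.15) = 0.3225
det(I−A) = Σ_j (I−A)_1j·C_1j = (0.60)(0.3525) + (-0.45)(0.0825) + (-0.15)(0.0150) = 0.172125
adj(I−A) = Cᵀ =
  [ 0.3525   0.2625   0.1200]
  [ 0.0825   0.3300   0.0525]
  [ 0.0150   0.0600   0.3225]
(I − A)⁻¹ = adj(I−A) / det(I−A) ≈
  [   2.0479     1.5251     0.6972]
  [   0.4793     1.9172     0.3050]
  [   0.0871     0.3486     1.8736]
Δx = (I − A)⁻¹ Δd with Δd having -20 in the Optics component and 0 elsewhere.
So Δx_2 = L_21 · (-20), where L_21 = adj(I−A)_21 / det(I−A) = 0.0825 / 0.172125.
Δx_2 = 0.0825 × (-20) / 0.172125 = -1.65 / 0.172125 ≈ -9.59.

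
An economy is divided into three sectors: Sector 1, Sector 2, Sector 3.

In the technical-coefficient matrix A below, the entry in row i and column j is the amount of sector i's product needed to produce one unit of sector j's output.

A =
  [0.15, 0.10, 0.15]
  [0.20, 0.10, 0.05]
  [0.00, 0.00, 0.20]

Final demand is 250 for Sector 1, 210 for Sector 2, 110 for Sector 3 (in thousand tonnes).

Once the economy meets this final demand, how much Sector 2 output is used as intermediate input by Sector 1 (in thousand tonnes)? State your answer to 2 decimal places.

I − A =
  [   0.85    -0.10    -0.15]
  [  -0.20     0.90    -0.05]
  [   0.00     0.00     0.80]
Cofactors of I−A, C_ij = (−1)^(i+j)·(minor ij) (rows/columns in the sector order above):
  C_11 = (0.90)(0.80) − (-0.05)(0.00) = 0.7200
  C_12 = −[(-0.20)(0.80) − (-0.05)(0.00)] = 0.1600
  C_13 = (-0.20)(0.00) − (0.90)(0.00) = 0.0000
  C_21 = −[(-0.10)(0.80) − (-0.15)(0.00)] = 0.0800
  C_22 = (0.85)(0.80) − (-0.15)(0.00) = 0.6800
  C_23 = −[(0.85)(0.00) − (-0.10)(0.00)] = 0.0000
  C_31 = (-0.10)(-0.05) − (-0.15)(0.90) = 0.1400
  C_32 = −[(0.85)(-0.05) − (-0.15)(-0.20)] = 0.0725
  C_33 = (0.85)(0.90) − (-0.10)(-0.20) = 0.7450
det(I−A) = Σ_j (I−A)_1j·C_1j = (0.85)(0.7200) + (-0.10)(0.1600) + (-0.15)(0.0000) = 0.5960
adj(I−A) = Cᵀ =
  [ 0.7200   0.0800   0.1400]
  [ 0.1600   0.6800   0.0725]
  [ 0.0000   0.0000   0.7450]
(I − A)⁻¹ = adj(I−A) / det(I−A) ≈
  [   1.2081     0.1342     0.2349]
  [   0.2685     1.1409     0.1216]
  [   0.0000     0.0000     1.2500]
First solve x = (I − A)⁻¹ d = adj(I−A)·d / det(I−A); in particular x_1 = (0.7200·250 + 0.0800·210 + 0.1400·110) / 0.5960 = 212.20 / 0.5960 ≈ 356.0403.
Intermediate flow from 2 to 1: z_21 = a_21 · x_1 = 0.20 × 212.20 / 0.5960 = 42.44 / 0.5960 ≈ 71.21.

z_21 = 71.21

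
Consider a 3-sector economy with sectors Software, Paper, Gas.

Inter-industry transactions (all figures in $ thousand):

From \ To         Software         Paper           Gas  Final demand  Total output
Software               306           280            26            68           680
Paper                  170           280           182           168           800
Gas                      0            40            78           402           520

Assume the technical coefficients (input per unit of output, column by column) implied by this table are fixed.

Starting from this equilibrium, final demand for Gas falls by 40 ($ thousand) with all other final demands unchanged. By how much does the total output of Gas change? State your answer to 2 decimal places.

Technical coefficients a_ij = z_ij / X_j:
  a_11 = 306/680 = 0.45, a_21 = 170/680 = 0.25, a_31 = 0/680 = 0.00
  a_12 = 280/800 = 0.35, a_22 = 280/800 = 0.35, a_32 = 40/800 = 0.05
  a_13 = 26/520 = 0.05, a_23 = 182/520 = 0.35, a_33 = 78/520 = 0.15
I − A =
  [   0.55    -0.35    -0.05]
  [  -0.25     0.65    -0.35]
  [   0.00    -0.05     0.85]
Cofactors of I−A, C_ij = (−1)^(i+j)·(minor ij) (rows/columns in the sector order above):
  C_11 = (0.65)(0.85) − (-0.35)(-0.05) = 0.5350
  C_12 = −[(-0.25)(0.85) − (-0.35)(0.00)] = 0.2125
  C_13 = (-0.25)(-0.05) − (0.65)(0.00) = 0.0125
  C_21 = −[(-0.35)(0.85) − (-0.05)(-0.05)] = 0.3000
  C_22 = (0.55)(0.85) − (-0.05)(0.00) = 0.4675
  C_23 = −[(0.55)(-0.05) − (-0.35)(0.00)] = 0.0275
  C_31 = (-0.35)(-0.35) − (-0.05)(0.65) = 0.1550
  C_32 = −[(0.55)(-0.35) − (-0.05)(-0.25)] = 0.2050
  C_33 = (0.55)(0.65) − (-0.35)(-0.25) = 0.2700
det(I−A) = Σ_j (I−A)_1j·C_1j = (0.55)(0.5350) + (-0.35)(0.2125) + (-0.05)(0.0125) = 0.21925
adj(I−A) = Cᵀ =
  [ 0.5350   0.3000   0.1550]
  [ 0.2125   0.4675   0.2050]
  [ 0.0125   0.0275   0.2700]
(I − A)⁻¹ = adj(I−A) / det(I−A) ≈
  [   2.4401     1.3683     0.7070]
  [   0.9692     2.1323     0.9350]
  [   0.0570     0.1254     1.2315]
Δx = (I − A)⁻¹ Δd with Δd having -40 in the Gas component and 0 elsewhere.
So Δx_3 = L_33 · (-40), where L_33 = adj(I−A)_33 / det(I−A) = 0.2700 / 0.21925.
Δx_3 = 0.2700 × (-40) / 0.21925 = -10.80 / 0.21925 ≈ -49.26.

Δx_3 = -49.26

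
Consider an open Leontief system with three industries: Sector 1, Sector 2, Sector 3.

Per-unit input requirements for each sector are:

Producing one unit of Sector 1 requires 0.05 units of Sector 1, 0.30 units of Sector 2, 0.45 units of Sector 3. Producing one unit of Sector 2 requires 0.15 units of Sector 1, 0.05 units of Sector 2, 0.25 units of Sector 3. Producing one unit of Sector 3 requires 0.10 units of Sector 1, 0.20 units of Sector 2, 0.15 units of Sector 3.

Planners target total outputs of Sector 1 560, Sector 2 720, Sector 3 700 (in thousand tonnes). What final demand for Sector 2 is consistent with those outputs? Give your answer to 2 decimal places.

d_2 = 376.00

I − A =
  [   0.95    -0.15    -0.10]
  [  -0.30     0.95    -0.20]
  [  -0.45    -0.25     0.85]
d = (I − A) x:
  d_1 = (+0.95)·560 + (-0.15)·720 + (-0.10)·700 = 354.00
  d_2 = (-0.30)·560 + (+0.95)·720 + (-0.20)·700 = 376.00
  d_3 = (-0.45)·560 + (-0.25)·720 + (+0.85)·700 = 163.00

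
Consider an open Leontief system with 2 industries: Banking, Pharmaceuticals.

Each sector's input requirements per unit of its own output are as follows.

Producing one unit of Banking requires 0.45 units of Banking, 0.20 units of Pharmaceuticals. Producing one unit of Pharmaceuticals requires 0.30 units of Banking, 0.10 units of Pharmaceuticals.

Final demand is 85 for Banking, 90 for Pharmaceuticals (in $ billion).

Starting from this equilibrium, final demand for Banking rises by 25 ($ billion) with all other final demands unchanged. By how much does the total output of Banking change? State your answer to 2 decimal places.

I − A =
  [   0.55    -0.30]
  [  -0.20     0.90]
det(I−A) = (0.55)(0.90) − (-0.30)(-0.20) = 0.4350
adj(I−A) = [[0.90, 0.30], [0.20, 0.55]]
(I − A)⁻¹ = adj(I−A) / det(I−A) ≈
  [   2.0690     0.6897]
  [   0.4598     1.2644]
Δx = (I − A)⁻¹ Δd with Δd having +25 in the Banking component and 0 elsewhere.
So Δx_B = L_BB · (+25), where L_BB = adj(I−A)_BB / det(I−A) = 0.90 / 0.4350.
Δx_B = 0.90 × (+25) / 0.4350 = 22.50 / 0.4350 ≈ 51.72.

Δx_B = 51.72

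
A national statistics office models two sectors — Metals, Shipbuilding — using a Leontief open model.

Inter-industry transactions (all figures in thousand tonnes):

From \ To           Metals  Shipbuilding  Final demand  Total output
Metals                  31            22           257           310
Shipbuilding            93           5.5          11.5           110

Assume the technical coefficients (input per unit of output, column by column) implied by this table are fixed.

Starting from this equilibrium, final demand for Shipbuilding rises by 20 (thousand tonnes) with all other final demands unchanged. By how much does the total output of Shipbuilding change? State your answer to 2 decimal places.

Δx_2 = 22.64

Technical coefficients a_ij = z_ij / X_j:
  a_11 = 31/310 = 0.10, a_21 = 93/310 = 0.30
  a_12 = 22/110 = 0.20, a_22 = 5.5/110 = 0.05
I − A =
  [   0.90    -0.20]
  [  -0.30     0.95]
det(I−A) = (0.90)(0.95) − (-0.20)(-0.30) = 0.7950
adj(I−A) = [[0.95, 0.20], [0.30, 0.90]]
(I − A)⁻¹ = adj(I−A) / det(I−A) ≈
  [   1.1950     0.2516]
  [   0.3774     1.1321]
Δx = (I − A)⁻¹ Δd with Δd having +20 in the Shipbuilding component and 0 elsewhere.
So Δx_2 = L_22 · (+20), where L_22 = adj(I−A)_22 / det(I−A) = 0.90 / 0.7950.
Δx_2 = 0.90 × (+20) / 0.7950 = 18.00 / 0.7950 ≈ 22.64.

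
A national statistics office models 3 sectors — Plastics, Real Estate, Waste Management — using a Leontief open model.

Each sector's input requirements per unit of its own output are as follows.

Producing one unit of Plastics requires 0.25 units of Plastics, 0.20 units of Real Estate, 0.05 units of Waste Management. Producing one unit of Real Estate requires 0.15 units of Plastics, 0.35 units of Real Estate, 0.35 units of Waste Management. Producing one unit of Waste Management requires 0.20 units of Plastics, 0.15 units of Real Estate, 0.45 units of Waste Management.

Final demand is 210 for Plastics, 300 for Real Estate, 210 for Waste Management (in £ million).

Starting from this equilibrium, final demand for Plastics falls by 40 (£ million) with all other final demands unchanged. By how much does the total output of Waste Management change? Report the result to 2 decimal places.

Δx_W = -21.51

I − A =
  [   0.75    -0.15    -0.20]
  [  -0.20     0.65    -0.15]
  [  -0.05    -0.35     0.55]
Cofactors of I−A, C_ij = (−1)^(i+j)·(minor ij) (rows/columns in the sector order above):
  C_11 = (0.65)(0.55) − (-0.15)(-0.35) = 0.3050
  C_12 = −[(-0.20)(0.55) − (-0.15)(-0.05)] = 0.1175
  C_13 = (-0.20)(-0.35) − (0.65)(-0.05) = 0.1025
  C_21 = −[(-0.15)(0.55) − (-0.20)(-0.35)] = 0.1525
  C_22 = (0.75)(0.55) − (-0.20)(-0.05) = 0.4025
  C_23 = −[(0.75)(-0.35) − (-0.15)(-0.05)] = 0.2700
  C_31 = (-0.15)(-0.15) − (-0.20)(0.65) = 0.1525
  C_32 = −[(0.75)(-0.15) − (-0.20)(-0.20)] = 0.1525
  C_33 = (0.75)(0.65) − (-0.15)(-0.20) = 0.4575
det(I−A) = Σ_j (I−A)_1j·C_1j = (0.75)(0.3050) + (-0.15)(0.1175) + (-0.20)(0.1025) = 0.190625
adj(I−A) = Cᵀ =
  [ 0.3050   0.1525   0.1525]
  [ 0.1175   0.4025   0.1525]
  [ 0.1025   0.2700   0.4575]
(I − A)⁻¹ = adj(I−A) / det(I−A) ≈
  [   1.6000     0.8000     0.8000]
  [   0.6164     2.1115     0.8000]
  [   0.5377     1.4164     2.4000]
Δx = (I − A)⁻¹ Δd with Δd having -40 in the Plastics component and 0 elsewhere.
So Δx_W = L_WP · (-40), where L_WP = adj(I−A)_WP / det(I−A) = 0.1025 / 0.190625.
Δx_W = 0.1025 × (-40) / 0.190625 = -4.10 / 0.190625 ≈ -21.51.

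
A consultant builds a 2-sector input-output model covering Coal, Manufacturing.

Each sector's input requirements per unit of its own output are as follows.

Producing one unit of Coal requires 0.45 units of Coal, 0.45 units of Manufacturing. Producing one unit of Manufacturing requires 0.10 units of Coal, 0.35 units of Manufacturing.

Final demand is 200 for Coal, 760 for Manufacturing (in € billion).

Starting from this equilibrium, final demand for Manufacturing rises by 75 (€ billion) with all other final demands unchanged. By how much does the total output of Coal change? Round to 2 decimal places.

Δx_C = 24.00

I − A =
  [   0.55    -0.10]
  [  -0.45     0.65]
det(I−A) = (0.55)(0.65) − (-0.10)(-0.45) = 0.3125
adj(I−A) = [[0.65, 0.10], [0.45, 0.55]]
(I − A)⁻¹ = adj(I−A) / det(I−A) ≈
  [   2.0800     0.3200]
  [   1.4400     1.7600]
Δx = (I − A)⁻¹ Δd with Δd having +75 in the Manufacturing component and 0 elsewhere.
So Δx_C = L_CM · (+75), where L_CM = adj(I−A)_CM / det(I−A) = 0.10 / 0.3125.
Δx_C = 0.10 × (+75) / 0.3125 = 7.50 / 0.3125 = 24.00.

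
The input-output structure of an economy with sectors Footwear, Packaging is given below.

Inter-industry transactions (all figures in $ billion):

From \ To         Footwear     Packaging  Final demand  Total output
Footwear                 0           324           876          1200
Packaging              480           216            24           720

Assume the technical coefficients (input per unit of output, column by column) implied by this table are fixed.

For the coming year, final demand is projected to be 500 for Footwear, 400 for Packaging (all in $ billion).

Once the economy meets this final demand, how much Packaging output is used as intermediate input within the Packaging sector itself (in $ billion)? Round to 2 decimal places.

Technical coefficients a_ij = z_ij / X_j:
  a_11 = 0/1200 = 0.00, a_21 = 480/1200 = 0.40
  a_12 = 324/720 = 0.45, a_22 = 216/720 = 0.30
I − A =
  [   1.00    -0.45]
  [  -0.40     0.70]
det(I−A) = (1.00)(0.70) − (-0.45)(-0.40) = 0.5200
adj(I−A) = [[0.70, 0.45], [0.40, 1.00]]
(I − A)⁻¹ = adj(I−A) / det(I−A) ≈
  [   1.3462     0.8654]
  [   0.7692     1.9231]
First solve x = (I − A)⁻¹ d = adj(I−A)·d / det(I−A); in particular x_2 = (0.40·500 + 1.00·400) / 0.5200 = 600.00 / 0.5200 ≈ 1153.8462.
Intermediate flow from 2 to 2: z_22 = a_22 · x_2 = 0.30 × 600.00 / 0.5200 = 180.00 / 0.5200 ≈ 346.15.

z_22 = 346.15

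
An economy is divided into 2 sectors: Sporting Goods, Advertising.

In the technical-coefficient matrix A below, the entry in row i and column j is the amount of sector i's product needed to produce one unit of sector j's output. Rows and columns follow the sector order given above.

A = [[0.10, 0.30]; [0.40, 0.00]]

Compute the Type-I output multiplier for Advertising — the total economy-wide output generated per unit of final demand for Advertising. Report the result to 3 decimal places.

I − A =
  [   0.90    -0.30]
  [  -0.40     1.00]
det(I−A) = (0.90)(1.00) − (-0.30)(-0.40) = 0.7800
adj(I−A) = [[1.00, 0.30], [0.40, 0.90]]
(I − A)⁻¹ = adj(I−A) / det(I−A) ≈
  [   1.2821     0.3846]
  [   0.5128     1.1538]
The output multiplier for sector j is the column-j sum of the Leontief inverse (I − A)⁻¹ = adj(I−A) / det(I−A).
Column A of adj(I−A): (0.30, 0.90); det(I−A) = 0.7800.
m_A = (0.30 + 0.90) / 0.7800 = 1.20 / 0.7800 ≈ 1.538.

m_A = 1.538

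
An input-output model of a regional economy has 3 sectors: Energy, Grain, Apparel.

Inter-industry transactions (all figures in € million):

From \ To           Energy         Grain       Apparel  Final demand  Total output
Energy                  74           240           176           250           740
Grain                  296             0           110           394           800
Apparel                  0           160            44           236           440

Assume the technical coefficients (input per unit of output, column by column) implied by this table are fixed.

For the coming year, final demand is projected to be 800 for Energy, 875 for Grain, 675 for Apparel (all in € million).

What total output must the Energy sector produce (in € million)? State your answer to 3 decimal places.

Technical coefficients a_ij = z_ij / X_j:
  a_11 = 74/740 = 0.10, a_21 = 296/740 = 0.40, a_31 = 0/740 = 0.00
  a_12 = 240/800 = 0.30, a_22 = 0/800 = 0.00, a_32 = 160/800 = 0.20
  a_13 = 176/440 = 0.40, a_23 = 110/440 = 0.25, a_33 = 44/440 = 0.10
I − A =
  [   0.90    -0.30    -0.40]
  [  -0.40     1.00    -0.25]
  [   0.00    -0.20     0.90]
Cofactors of I−A, C_ij = (−1)^(i+j)·(minor ij) (rows/columns in the sector order above):
  C_11 = (1.00)(0.90) − (-0.25)(-0.20) = 0.8500
  C_12 = −[(-0.40)(0.90) − (-0.25)(0.00)] = 0.3600
  C_13 = (-0.40)(-0.20) − (1.00)(0.00) = 0.0800
  C_21 = −[(-0.30)(0.90) − (-0.40)(-0.20)] = 0.3500
  C_22 = (0.90)(0.90) − (-0.40)(0.00) = 0.8100
  C_23 = −[(0.90)(-0.20) − (-0.30)(0.00)] = 0.1800
  C_31 = (-0.30)(-0.25) − (-0.40)(1.00) = 0.4750
  C_32 = −[(0.90)(-0.25) − (-0.40)(-0.40)] = 0.3850
  C_33 = (0.90)(1.00) − (-0.30)(-0.40) = 0.7800
det(I−A) = Σ_j (I−A)_1j·C_1j = (0.90)(0.8500) + (-0.30)(0.3600) + (-0.40)(0.0800) = 0.6250
adj(I−A) = Cᵀ =
  [ 0.8500   0.3500   0.4750]
  [ 0.3600   0.8100   0.3850]
  [ 0.0800   0.1800   0.7800]
(I − A)⁻¹ = adj(I−A) / det(I−A) ≈
  [   1.3600     0.5600     0.7600]
  [   0.5760     1.2960     0.6160]
  [   0.1280     0.2880     1.2480]
x = (I − A)⁻¹ d = adj(I−A)·d / det(I−A), with det(I−A) = 0.6250:
  x_1 = (0.8500·800 + 0.3500·875 + 0.4750·675) / 0.6250 = 1306.875 / 0.6250 = 2091.000
  x_2 = (0.3600·800 + 0.8100·875 + 0.3850·675) / 0.6250 = 1256.625 / 0.6250 = 2010.600
  x_3 = (0.0800·800 + 0.1800·875 + 0.7800·675) / 0.6250 = 748.00 / 0.6250 = 1196.800

x_1 = 2091.000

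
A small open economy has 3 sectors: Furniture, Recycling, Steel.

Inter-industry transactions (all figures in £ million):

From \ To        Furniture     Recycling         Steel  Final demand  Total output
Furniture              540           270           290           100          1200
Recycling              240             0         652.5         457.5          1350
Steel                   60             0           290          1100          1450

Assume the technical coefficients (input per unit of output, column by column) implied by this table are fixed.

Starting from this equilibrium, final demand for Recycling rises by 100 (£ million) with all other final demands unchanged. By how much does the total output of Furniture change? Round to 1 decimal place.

Δx_1 = 40.7

Technical coefficients a_ij = z_ij / X_j:
  a_11 = 540/1200 = 0.45, a_21 = 240/1200 = 0.20, a_31 = 60/1200 = 0.05
  a_12 = 270/1350 = 0.20, a_22 = 0/1350 = 0.00, a_32 = 0/1350 = 0.00
  a_13 = 290/1450 = 0.20, a_23 = 652.5/1450 = 0.45, a_33 = 290/1450 = 0.20
I − A =
  [   0.55    -0.20    -0.20]
  [  -0.20     1.00    -0.45]
  [  -0.05     0.00     0.80]
Cofactors of I−A, C_ij = (−1)^(i+j)·(minor ij) (rows/columns in the sector order above):
  C_11 = (1.00)(0.80) − (-0.45)(0.00) = 0.8000
  C_12 = −[(-0.20)(0.80) − (-0.45)(-0.05)] = 0.1825
  C_13 = (-0.20)(0.00) − (1.00)(-0.05) = 0.0500
  C_21 = −[(-0.20)(0.80) − (-0.20)(0.00)] = 0.1600
  C_22 = (0.55)(0.80) − (-0.20)(-0.05) = 0.4300
  C_23 = −[(0.55)(0.00) − (-0.20)(-0.05)] = 0.0100
  C_31 = (-0.20)(-0.45) − (-0.20)(1.00) = 0.2900
  C_32 = −[(0.55)(-0.45) − (-0.20)(-0.20)] = 0.2875
  C_33 = (0.55)(1.00) − (-0.20)(-0.20) = 0.5100
det(I−A) = Σ_j (I−A)_1j·C_1j = (0.55)(0.8000) + (-0.20)(0.1825) + (-0.20)(0.0500) = 0.3935
adj(I−A) = Cᵀ =
  [ 0.8000   0.1600   0.2900]
  [ 0.1825   0.4300   0.2875]
  [ 0.0500   0.0100   0.5100]
(I − A)⁻¹ = adj(I−A) / det(I−A) ≈
  [   2.0330     0.4066     0.7370]
  [   0.4638     1.0928     0.7306]
  [   0.1271     0.0254     1.2961]
Δx = (I − A)⁻¹ Δd with Δd having +100 in the Recycling component and 0 elsewhere.
So Δx_1 = L_12 · (+100), where L_12 = adj(I−A)_12 / det(I−A) = 0.1600 / 0.3935.
Δx_1 = 0.1600 × (+100) / 0.3935 = 16.00 / 0.3935 ≈ 40.7.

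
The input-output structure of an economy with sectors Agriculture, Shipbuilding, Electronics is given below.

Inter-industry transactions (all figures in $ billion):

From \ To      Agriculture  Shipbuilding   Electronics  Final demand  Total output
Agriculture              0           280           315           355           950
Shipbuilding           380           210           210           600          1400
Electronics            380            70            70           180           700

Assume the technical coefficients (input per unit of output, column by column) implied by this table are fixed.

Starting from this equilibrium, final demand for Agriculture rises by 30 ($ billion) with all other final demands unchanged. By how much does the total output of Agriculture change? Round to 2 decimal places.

Technical coefficients a_ij = z_ij / X_j:
  a_11 = 0/950 = 0.00, a_21 = 380/950 = 0.40, a_31 = 380/950 = 0.40
  a_12 = 280/1400 = 0.20, a_22 = 210/1400 = 0.15, a_32 = 70/1400 = 0.05
  a_13 = 315/700 = 0.45, a_23 = 210/700 = 0.30, a_33 = 70/700 = 0.10
I − A =
  [   1.00    -0.20    -0.45]
  [  -0.40     0.85    -0.30]
  [  -0.40    -0.05     0.90]
Cofactors of I−A, C_ij = (−1)^(i+j)·(minor ij) (rows/columns in the sector order above):
  C_11 = (0.85)(0.90) − (-0.30)(-0.05) = 0.7500
  C_12 = −[(-0.40)(0.90) − (-0.30)(-0.40)] = 0.4800
  C_13 = (-0.40)(-0.05) − (0.85)(-0.40) = 0.3600
  C_21 = −[(-0.20)(0.90) − (-0.45)(-0.05)] = 0.2025
  C_22 = (1.00)(0.90) − (-0.45)(-0.40) = 0.7200
  C_23 = −[(1.00)(-0.05) − (-0.20)(-0.40)] = 0.1300
  C_31 = (-0.20)(-0.30) − (-0.45)(0.85) = 0.4425
  C_32 = −[(1.00)(-0.30) − (-0.45)(-0.40)] = 0.4800
  C_33 = (1.00)(0.85) − (-0.20)(-0.40) = 0.7700
det(I−A) = Σ_j (I−A)_1j·C_1j = (1.00)(0.7500) + (-0.20)(0.4800) + (-0.45)(0.3600) = 0.4920
adj(I−A) = Cᵀ =
  [ 0.7500   0.2025   0.4425]
  [ 0.4800   0.7200   0.4800]
  [ 0.3600   0.1300   0.7700]
(I − A)⁻¹ = adj(I−A) / det(I−A) ≈
  [   1.5244     0.4116     0.8994]
  [   0.9756     1.4634     0.9756]
  [   0.7317     0.2642     1.5650]
Δx = (I − A)⁻¹ Δd with Δd having +30 in the Agriculture component and 0 elsewhere.
So Δx_1 = L_11 · (+30), where L_11 = adj(I−A)_11 / det(I−A) = 0.7500 / 0.4920.
Δx_1 = 0.7500 × (+30) / 0.4920 = 22.50 / 0.4920 ≈ 45.73.

Δx_1 = 45.73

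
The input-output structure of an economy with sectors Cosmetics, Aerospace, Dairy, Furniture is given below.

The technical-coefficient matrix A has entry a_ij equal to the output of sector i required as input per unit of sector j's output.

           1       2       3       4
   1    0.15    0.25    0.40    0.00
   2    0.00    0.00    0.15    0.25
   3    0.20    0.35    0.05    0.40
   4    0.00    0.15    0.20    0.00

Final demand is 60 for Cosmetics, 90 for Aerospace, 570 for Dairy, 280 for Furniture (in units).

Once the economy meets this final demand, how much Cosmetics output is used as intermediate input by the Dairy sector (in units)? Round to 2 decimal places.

z_13 = 456.36

I − A =
  [   0.85    -0.25    -0.40     0.00]
  [   0.00     1.00    -0.15    -0.25]
  [  -0.20    -0.35     0.95    -0.40]
  [   0.00    -0.15    -0.20     1.00]
Compute the cofactors C_ij = (−1)^(i+j)·(3×3 minor ij) of I−A; the adjugate is their transpose:
adj(I−A) = Cᵀ =
  [ 0.755375   0.381500   0.435000   0.269375]
  [ 0.040000   0.659500   0.170000   0.232875]
  [ 0.192500   0.398500   0.818125   0.426875]
  [ 0.044500   0.178625   0.189125   0.675375]
det(I−A) = Σ_j (I−A)_1j·C_1j = (0.85)(0.755375) + (-0.25)(0.040000) + (-0.40)(0.192500) + (0.00)(0.044500) = 0.55506875
(I − A)⁻¹ = adj(I−A) / det(I−A) ≈
  [   1.3609     0.6873     0.7837     0.4853]
  [   0.0721     1.1881     0.3063     0.4195]
  [   0.3468     0.7179     1.4739     0.7690]
  [   0.0802     0.3218     0.3407     1.2167]
First solve x = (I − A)⁻¹ d = adj(I−A)·d / det(I−A); in particular x_3 = (0.192500·60 + 0.398500·90 + 0.818125·570 + 0.426875·280) / 0.55506875 = 633.27125 / 0.55506875 ≈ 1140.8880.
Intermediate flow from 1 to 3: z_13 = a_13 · x_3 = 0.40 × 633.27125 / 0.55506875 = 253.3085 / 0.55506875 ≈ 456.36.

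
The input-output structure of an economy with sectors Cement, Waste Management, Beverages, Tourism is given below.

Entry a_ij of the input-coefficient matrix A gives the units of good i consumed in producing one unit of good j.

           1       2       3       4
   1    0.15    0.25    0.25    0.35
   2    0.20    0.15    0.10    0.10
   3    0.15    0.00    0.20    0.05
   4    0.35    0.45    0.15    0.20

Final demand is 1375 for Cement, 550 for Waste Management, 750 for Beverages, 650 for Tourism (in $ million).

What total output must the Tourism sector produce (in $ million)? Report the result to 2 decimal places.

I − A =
  [   0.85    -0.25    -0.25    -0.35]
  [  -0.20     0.85    -0.10    -0.10]
  [  -0.15     0.00     0.80    -0.05]
  [  -0.35    -0.45    -0.15     0.80]
Compute the cofactors C_ij = (−1)^(i+j)·(3×3 minor ij) of I−A; the adjugate is their transpose:
adj(I−A) = Cᵀ =
  [ 0.499375   0.289750   0.242875   0.269875]
  [ 0.170500   0.397375   0.127750   0.132250]
  [ 0.114625   0.077125   0.355375   0.082000]
  [ 0.335875   0.364750   0.244750   0.502375]
det(I−A) = Σ_j (I−A)_1j·C_1j = (0.85)(0.499375) + (-0.25)(0.170500) + (-0.25)(0.114625) + (-0.35)(0.335875) = 0.23563125
(I − A)⁻¹ = adj(I−A) / det(I−A) ≈
  [   2.1193     1.2297     1.0307     1.1453]
  [   0.7236     1.6864     0.5422     0.5613]
  [   0.4865     0.3273     1.5082     0.3480]
  [   1.4254     1.5480     1.0387     2.1320]
x = (I − A)⁻¹ d = adj(I−A)·d / det(I−A), with det(I−A) = 0.23563125:
  x_1 = (0.499375·1375 + 0.289750·550 + 0.242875·750 + 0.269875·650) / 0.23563125 = 1203.578125 / 0.23563125 ≈ 5107.89
  x_2 = (0.170500·1375 + 0.397375·550 + 0.127750·750 + 0.132250·650) / 0.23563125 = 634.76875 / 0.23563125 ≈ 2693.91
  x_3 = (0.114625·1375 + 0.077125·550 + 0.355375·750 + 0.082000·650) / 0.23563125 = 519.859375 / 0.23563125 ≈ 2206.24
  x_4 = (0.335875·1375 + 0.364750·550 + 0.244750·750 + 0.502375·650) / 0.23563125 = 1172.546875 / 0.23563125 ≈ 4976.19

x_4 = 4976.19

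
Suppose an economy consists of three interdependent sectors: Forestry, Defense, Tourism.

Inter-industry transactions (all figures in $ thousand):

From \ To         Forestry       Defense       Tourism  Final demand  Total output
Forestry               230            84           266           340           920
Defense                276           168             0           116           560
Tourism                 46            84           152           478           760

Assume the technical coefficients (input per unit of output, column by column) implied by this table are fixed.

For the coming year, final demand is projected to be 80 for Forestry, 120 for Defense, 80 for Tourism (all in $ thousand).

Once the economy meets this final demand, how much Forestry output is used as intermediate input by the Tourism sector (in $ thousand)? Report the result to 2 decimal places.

Technical coefficients a_ij = z_ij / X_j:
  a_11 = 230/920 = 0.25, a_21 = 276/920 = 0.30, a_31 = 46/920 = 0.05
  a_12 = 84/560 = 0.15, a_22 = 168/560 = 0.30, a_32 = 84/560 = 0.15
  a_13 = 266/760 = 0.35, a_23 = 0/760 = 0.00, a_33 = 152/760 = 0.20
I − A =
  [   0.75    -0.15    -0.35]
  [  -0.30     0.70     0.00]
  [  -0.05    -0.15     0.80]
Cofactors of I−A, C_ij = (−1)^(i+j)·(minor ij) (rows/columns in the sector order above):
  C_11 = (0.70)(0.80) − (0.00)(-0.15) = 0.5600
  C_12 = −[(-0.30)(0.80) − (0.00)(-0.05)] = 0.2400
  C_13 = (-0.30)(-0.15) − (0.70)(-0.05) = 0.0800
  C_21 = −[(-0.15)(0.80) − (-0.35)(-0.15)] = 0.1725
  C_22 = (0.75)(0.80) − (-0.35)(-0.05) = 0.5825
  C_23 = −[(0.75)(-0.15) − (-0.15)(-0.05)] = 0.1200
  C_31 = (-0.15)(0.00) − (-0.35)(0.70) = 0.2450
  C_32 = −[(0.75)(0.00) − (-0.35)(-0.30)] = 0.1050
  C_33 = (0.75)(0.70) − (-0.15)(-0.30) = 0.4800
det(I−A) = Σ_j (I−A)_1j·C_1j = (0.75)(0.5600) + (-0.15)(0.2400) + (-0.35)(0.0800) = 0.3560
adj(I−A) = Cᵀ =
  [ 0.5600   0.1725   0.2450]
  [ 0.2400   0.5825   0.1050]
  [ 0.0800   0.1200   0.4800]
(I − A)⁻¹ = adj(I−A) / det(I−A) ≈
  [   1.5730     0.4846     0.6882]
  [   0.6742     1.6362     0.2949]
  [   0.2247     0.3371     1.3483]
First solve x = (I − A)⁻¹ d = adj(I−A)·d / det(I−A); in particular x_3 = (0.0800·80 + 0.1200·120 + 0.4800·80) / 0.3560 = 59.20 / 0.3560 ≈ 166.2921.
Intermediate flow from 1 to 3: z_13 = a_13 · x_3 = 0.35 × 59.20 / 0.3560 = 20.72 / 0.3560 ≈ 58.20.

z_13 = 58.20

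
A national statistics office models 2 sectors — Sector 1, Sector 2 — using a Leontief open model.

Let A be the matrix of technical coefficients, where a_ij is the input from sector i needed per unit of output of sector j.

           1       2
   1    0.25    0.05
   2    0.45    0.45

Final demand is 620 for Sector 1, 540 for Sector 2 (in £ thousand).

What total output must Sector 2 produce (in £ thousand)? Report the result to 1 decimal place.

I − A =
  [   0.75    -0.05]
  [  -0.45     0.55]
det(I−A) = (0.75)(0.55) − (-0.05)(-0.45) = 0.3900
adj(I−A) = [[0.55, 0.05], [0.45, 0.75]]
(I − A)⁻¹ = adj(I−A) / det(I−A) ≈
  [   1.4103     0.1282]
  [   1.1538     1.9231]
x = (I − A)⁻¹ d = adj(I−A)·d / det(I−A), with det(I−A) = 0.3900:
  x_1 = (0.55·620 + 0.05·540) / 0.3900 = 368.00 / 0.3900 ≈ 943.6
  x_2 = (0.45·620 + 0.75·540) / 0.3900 = 684.00 / 0.3900 ≈ 1753.8

x_2 = 1753.8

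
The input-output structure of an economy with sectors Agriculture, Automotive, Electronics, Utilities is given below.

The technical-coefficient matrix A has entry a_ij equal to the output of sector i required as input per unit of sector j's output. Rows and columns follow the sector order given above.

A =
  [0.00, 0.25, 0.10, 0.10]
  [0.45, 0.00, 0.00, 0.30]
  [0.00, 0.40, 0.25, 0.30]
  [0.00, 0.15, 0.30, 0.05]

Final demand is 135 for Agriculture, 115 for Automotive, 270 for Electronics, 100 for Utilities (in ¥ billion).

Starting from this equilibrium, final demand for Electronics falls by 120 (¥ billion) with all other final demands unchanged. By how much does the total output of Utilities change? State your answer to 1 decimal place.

I − A =
  [   1.00    -0.25    -0.10    -0.10]
  [  -0.45     1.00     0.00    -0.30]
  [   0.00    -0.40     0.75    -0.30]
  [   0.00    -0.15    -0.30     0.95]
Compute the cofactors C_ij = (−1)^(i+j)·(3×3 minor ij) of I−A; the adjugate is their transpose:
adj(I−A) = Cᵀ =
  [ 0.552750   0.221375   0.143000   0.173250]
  [ 0.280125   0.622500   0.146250   0.272250]
  [ 0.191250   0.425000   0.791375   0.404250]
  [ 0.104625   0.232500   0.273000   0.647625]
det(I−A) = Σ_j (I−A)_1j·C_1j = (1.00)(0.552750) + (-0.25)(0.280125) + (-0.10)(0.191250) + (-0.10)(0.104625) = 0.45313125
(I − A)⁻¹ = adj(I−A) / det(I−A) ≈
  [   1.2198     0.4885     0.3156     0.3823]
  [   0.6182     1.3738     0.3228     0.6008]
  [   0.4221     0.9379     1.7465     0.8921]
  [   0.2309     0.5131     0.6025     1.4292]
Δx = (I − A)⁻¹ Δd with Δd having -120 in the Electronics component and 0 elsewhere.
So Δx_4 = L_43 · (-120), where L_43 = adj(I−A)_43 / det(I−A) = 0.273000 / 0.45313125.
Δx_4 = 0.273000 × (-120) / 0.45313125 = -32.76 / 0.45313125 ≈ -72.3.

Δx_4 = -72.3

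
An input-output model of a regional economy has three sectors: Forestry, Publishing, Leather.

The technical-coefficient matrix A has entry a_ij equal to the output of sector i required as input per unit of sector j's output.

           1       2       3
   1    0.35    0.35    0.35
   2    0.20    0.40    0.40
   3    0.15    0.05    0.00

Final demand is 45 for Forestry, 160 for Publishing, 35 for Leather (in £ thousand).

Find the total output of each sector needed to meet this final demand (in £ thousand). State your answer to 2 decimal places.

I − A =
  [   0.65    -0.35    -0.35]
  [  -0.20     0.60    -0.40]
  [  -0.15    -0.05     1.00]
Cofactors of I−A, C_ij = (−1)^(i+j)·(minor ij) (rows/columns in the sector order above):
  C_11 = (0.60)(1.00) − (-0.40)(-0.05) = 0.5800
  C_12 = −[(-0.20)(1.00) − (-0.40)(-0.15)] = 0.2600
  C_13 = (-0.20)(-0.05) − (0.60)(-0.15) = 0.1000
  C_21 = −[(-0.35)(1.00) − (-0.35)(-0.05)] = 0.3675
  C_22 = (0.65)(1.00) − (-0.35)(-0.15) = 0.5975
  C_23 = −[(0.65)(-0.05) − (-0.35)(-0.15)] = 0.0850
  C_31 = (-0.35)(-0.40) − (-0.35)(0.60) = 0.3500
  C_32 = −[(0.65)(-0.40) − (-0.35)(-0.20)] = 0.3300
  C_33 = (0.65)(0.60) − (-0.35)(-0.20) = 0.3200
det(I−A) = Σ_j (I−A)_1j·C_1j = (0.65)(0.5800) + (-0.35)(0.2600) + (-0.35)(0.1000) = 0.2510
adj(I−A) = Cᵀ =
  [ 0.5800   0.3675   0.3500]
  [ 0.2600   0.5975   0.3300]
  [ 0.1000   0.0850   0.3200]
(I − A)⁻¹ = adj(I−A) / det(I−A) ≈
  [   2.3108     1.4641     1.3944]
  [   1.0359     2.3805     1.3147]
  [   0.3984     0.3386     1.2749]
x = (I − A)⁻¹ d = adj(I−A)·d / det(I−A), with det(I−A) = 0.2510:
  x_1 = (0.5800·45 + 0.3675·160 + 0.3500·35) / 0.2510 = 97.15 / 0.2510 ≈ 387.05
  x_2 = (0.2600·45 + 0.5975·160 + 0.3300·35) / 0.2510 = 118.85 / 0.2510 ≈ 473.51
  x_3 = (0.1000·45 + 0.0850·160 + 0.3200·35) / 0.2510 = 29.30 / 0.2510 ≈ 116.73

x_1 = 387.05, x_2 = 473.51, x_3 = 116.73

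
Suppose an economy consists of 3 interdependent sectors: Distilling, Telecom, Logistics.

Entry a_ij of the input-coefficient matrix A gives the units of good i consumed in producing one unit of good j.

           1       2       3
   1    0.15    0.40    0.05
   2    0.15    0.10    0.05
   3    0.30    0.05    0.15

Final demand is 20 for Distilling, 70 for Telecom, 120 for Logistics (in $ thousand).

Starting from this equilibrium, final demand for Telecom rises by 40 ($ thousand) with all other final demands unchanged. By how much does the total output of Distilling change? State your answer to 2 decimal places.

I − A =
  [   0.85    -0.40    -0.05]
  [  -0.15     0.90    -0.05]
  [  -0.30    -0.05     0.85]
Cofactors of I−A, C_ij = (−1)^(i+j)·(minor ij) (rows/columns in the sector order above):
  C_11 = (0.90)(0.85) − (-0.05)(-0.05) = 0.7625
  C_12 = −[(-0.15)(0.85) − (-0.05)(-0.30)] = 0.1425
  C_13 = (-0.15)(-0.05) − (0.90)(-0.30) = 0.2775
  C_21 = −[(-0.40)(0.85) − (-0.05)(-0.05)] = 0.3425
  C_22 = (0.85)(0.85) − (-0.05)(-0.30) = 0.7075
  C_23 = −[(0.85)(-0.05) − (-0.40)(-0.30)] = 0.1625
  C_31 = (-0.40)(-0.05) − (-0.05)(0.90) = 0.0650
  C_32 = −[(0.85)(-0.05) − (-0.05)(-0.15)] = 0.0500
  C_33 = (0.85)(0.90) − (-0.40)(-0.15) = 0.7050
det(I−A) = Σ_j (I−A)_1j·C_1j = (0.85)(0.7625) + (-0.40)(0.1425) + (-0.05)(0.2775) = 0.57725
adj(I−A) = Cᵀ =
  [ 0.7625   0.3425   0.0650]
  [ 0.1425   0.7075   0.0500]
  [ 0.2775   0.1625   0.7050]
(I − A)⁻¹ = adj(I−A) / det(I−A) ≈
  [   1.3209     0.5933     0.1126]
  [   0.2469     1.2256     0.0866]
  [   0.4807     0.2815     1.2213]
Δx = (I − A)⁻¹ Δd with Δd having +40 in the Telecom component and 0 elsewhere.
So Δx_1 = L_12 · (+40), where L_12 = adj(I−A)_12 / det(I−A) = 0.3425 / 0.57725.
Δx_1 = 0.3425 × (+40) / 0.57725 = 13.70 / 0.57725 ≈ 23.73.

Δx_1 = 23.73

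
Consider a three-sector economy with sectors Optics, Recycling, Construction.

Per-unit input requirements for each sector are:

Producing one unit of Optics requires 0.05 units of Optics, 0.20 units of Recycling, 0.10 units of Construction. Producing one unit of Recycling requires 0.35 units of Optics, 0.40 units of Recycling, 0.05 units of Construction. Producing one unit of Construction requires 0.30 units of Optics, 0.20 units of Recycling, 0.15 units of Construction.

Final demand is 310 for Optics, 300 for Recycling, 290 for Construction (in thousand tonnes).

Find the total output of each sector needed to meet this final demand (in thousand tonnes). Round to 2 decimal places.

I − A =
  [   0.95    -0.35    -0.30]
  [  -0.20     0.60    -0.20]
  [  -0.10    -0.05     0.85]
Cofactors of I−A, C_ij = (−1)^(i+j)·(minor ij) (rows/columns in the sector order above):
  C_11 = (0.60)(0.85) − (-0.20)(-0.05) = 0.5000
  C_12 = −[(-0.20)(0.85) − (-0.20)(-0.10)] = 0.1900
  C_13 = (-0.20)(-0.05) − (0.60)(-0.10) = 0.0700
  C_21 = −[(-0.35)(0.85) − (-0.30)(-0.05)] = 0.3125
  C_22 = (0.95)(0.85) − (-0.30)(-0.10) = 0.7775
  C_23 = −[(0.95)(-0.05) − (-0.35)(-0.10)] = 0.0825
  C_31 = (-0.35)(-0.20) − (-0.30)(0.60) = 0.2500
  C_32 = −[(0.95)(-0.20) − (-0.30)(-0.20)] = 0.2500
  C_33 = (0.95)(0.60) − (-0.35)(-0.20) = 0.5000
det(I−A) = Σ_j (I−A)_1j·C_1j = (0.95)(0.5000) + (-0.35)(0.1900) + (-0.30)(0.0700) = 0.3875
adj(I−A) = Cᵀ =
  [ 0.5000   0.3125   0.2500]
  [ 0.1900   0.7775   0.2500]
  [ 0.0700   0.0825   0.5000]
(I − A)⁻¹ = adj(I−A) / det(I−A) ≈
  [   1.2903     0.8065     0.6452]
  [   0.4903     2.0065     0.6452]
  [   0.1806     0.2129     1.2903]
x = (I − A)⁻¹ d = adj(I−A)·d / det(I−A), with det(I−A) = 0.3875:
  x_O = (0.5000·310 + 0.3125·300 + 0.2500·290) / 0.3875 = 321.25 / 0.3875 ≈ 829.03
  x_R = (0.1900·310 + 0.7775·300 + 0.2500·290) / 0.3875 = 364.65 / 0.3875 ≈ 941.03
  x_C = (0.0700·310 + 0.0825·300 + 0.5000·290) / 0.3875 = 191.45 / 0.3875 ≈ 494.06

x_O = 829.03, x_R = 941.03, x_C = 494.06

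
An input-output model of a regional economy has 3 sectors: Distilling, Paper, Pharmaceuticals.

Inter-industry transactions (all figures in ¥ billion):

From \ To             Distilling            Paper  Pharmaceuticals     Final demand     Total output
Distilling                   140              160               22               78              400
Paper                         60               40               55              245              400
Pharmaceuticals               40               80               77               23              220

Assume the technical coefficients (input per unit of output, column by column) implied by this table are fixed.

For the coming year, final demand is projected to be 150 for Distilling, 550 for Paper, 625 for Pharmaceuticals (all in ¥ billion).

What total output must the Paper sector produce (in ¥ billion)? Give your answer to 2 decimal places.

x_2 = 1242.15

Technical coefficients a_ij = z_ij / X_j:
  a_11 = 140/400 = 0.35, a_21 = 60/400 = 0.15, a_31 = 40/400 = 0.10
  a_12 = 160/400 = 0.40, a_22 = 40/400 = 0.10, a_32 = 80/400 = 0.20
  a_13 = 22/220 = 0.10, a_23 = 55/220 = 0.25, a_33 = 77/220 = 0.35
I − A =
  [   0.65    -0.40    -0.10]
  [  -0.15     0.90    -0.25]
  [  -0.10    -0.20     0.65]
Cofactors of I−A, C_ij = (−1)^(i+j)·(minor ij) (rows/columns in the sector order above):
  C_11 = (0.90)(0.65) − (-0.25)(-0.20) = 0.5350
  C_12 = −[(-0.15)(0.65) − (-0.25)(-0.10)] = 0.1225
  C_13 = (-0.15)(-0.20) − (0.90)(-0.10) = 0.1200
  C_21 = −[(-0.40)(0.65) − (-0.10)(-0.20)] = 0.2800
  C_22 = (0.65)(0.65) − (-0.10)(-0.10) = 0.4125
  C_23 = −[(0.65)(-0.20) − (-0.40)(-0.10)] = 0.1700
  C_31 = (-0.40)(-0.25) − (-0.10)(0.90) = 0.1900
  C_32 = −[(0.65)(-0.25) − (-0.10)(-0.15)] = 0.1775
  C_33 = (0.65)(0.90) − (-0.40)(-0.15) = 0.5250
det(I−A) = Σ_j (I−A)_1j·C_1j = (0.65)(0.5350) + (-0.40)(0.1225) + (-0.10)(0.1200) = 0.28675
adj(I−A) = Cᵀ =
  [ 0.5350   0.2800   0.1900]
  [ 0.1225   0.4125   0.1775]
  [ 0.1200   0.1700   0.5250]
(I − A)⁻¹ = adj(I−A) / det(I−A) ≈
  [   1.8657     0.9765     0.6626]
  [   0.4272     1.4385     0.6190]
  [   0.4185     0.5929     1.8309]
x = (I − A)⁻¹ d = adj(I−A)·d / det(I−A), with det(I−A) = 0.28675:
  x_1 = (0.5350·150 + 0.2800·550 + 0.1900·625) / 0.28675 = 353.00 / 0.28675 ≈ 1231.04
  x_2 = (0.1225·150 + 0.4125·550 + 0.1775·625) / 0.28675 = 356.1875 / 0.28675 ≈ 1242.15
  x_3 = (0.1200·150 + 0.1700·550 + 0.5250·625) / 0.28675 = 439.625 / 0.28675 ≈ 1533.13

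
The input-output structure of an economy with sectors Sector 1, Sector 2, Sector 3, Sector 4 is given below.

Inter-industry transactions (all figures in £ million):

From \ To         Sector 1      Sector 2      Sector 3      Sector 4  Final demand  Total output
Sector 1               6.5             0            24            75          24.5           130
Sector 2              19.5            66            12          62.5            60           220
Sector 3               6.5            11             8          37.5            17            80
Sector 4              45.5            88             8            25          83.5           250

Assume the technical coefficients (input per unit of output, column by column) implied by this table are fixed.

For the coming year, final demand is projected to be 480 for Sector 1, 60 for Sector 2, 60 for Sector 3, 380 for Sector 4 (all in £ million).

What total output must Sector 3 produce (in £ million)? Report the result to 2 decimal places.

Technical coefficients a_ij = z_ij / X_j:
  a_11 = 6.5/130 = 0.05, a_21 = 19.5/130 = 0.15, a_31 = 6.5/130 = 0.05, a_41 = 45.5/130 = 0.35
  a_12 = 0/220 = 0.00, a_22 = 66/220 = 0.30, a_32 = 11/220 = 0.05, a_42 = 88/220 = 0.40
  a_13 = 24/80 = 0.30, a_23 = 12/80 = 0.15, a_33 = 8/80 = 0.10, a_43 = 8/80 = 0.10
  a_14 = 75/250 = 0.30, a_24 = 62.5/250 = 0.25, a_34 = 37.5/250 = 0.15, a_44 = 25/250 = 0.10
I − A =
  [   0.95     0.00    -0.30    -0.30]
  [  -0.15     0.70    -0.15    -0.25]
  [  -0.05    -0.05     0.90    -0.15]
  [  -0.35    -0.40    -0.10     0.90]
Compute the cofactors C_ij = (−1)^(i+j)·(3×3 minor ij) of I−A; the adjugate is their transpose:
adj(I−A) = Cᵀ =
  [ 0.449500   0.141000   0.198000   0.222000]
  [ 0.213875   0.630000   0.207500   0.280875]
  [ 0.083375   0.100500   0.412000   0.124375]
  [ 0.279125   0.346000   0.215000   0.578625]
det(I−A) = Σ_j (I−A)_1j·C_1j = (0.95)(0.449500) + (0.00)(0.213875) + (-0.30)(0.083375) + (-0.30)(0.279125) = 0.318275
(I − A)⁻¹ = adj(I−A) / det(I−A) ≈
  [   1.4123     0.4430     0.6221     0.6975]
  [   0.6720     1.9794     0.6520     0.8825]
  [   0.2620     0.3158     1.2945     0.3908]
  [   0.8770     1.0871     0.6755     1.8180]
x = (I − A)⁻¹ d = adj(I−A)·d / det(I−A), with det(I−A) = 0.318275:
  x_1 = (0.449500·480 + 0.141000·60 + 0.198000·60 + 0.222000·380) / 0.318275 = 320.46 / 0.318275 ≈ 1006.87
  x_2 = (0.213875·480 + 0.630000·60 + 0.207500·60 + 0.280875·380) / 0.318275 = 259.6425 / 0.318275 ≈ 815.78
  x_3 = (0.083375·480 + 0.100500·60 + 0.412000·60 + 0.124375·380) / 0.318275 = 118.0325 / 0.318275 ≈ 370.85
  x_4 = (0.279125·480 + 0.346000·60 + 0.215000·60 + 0.578625·380) / 0.318275 = 387.5175 / 0.318275 ≈ 1217.56

x_3 = 370.85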